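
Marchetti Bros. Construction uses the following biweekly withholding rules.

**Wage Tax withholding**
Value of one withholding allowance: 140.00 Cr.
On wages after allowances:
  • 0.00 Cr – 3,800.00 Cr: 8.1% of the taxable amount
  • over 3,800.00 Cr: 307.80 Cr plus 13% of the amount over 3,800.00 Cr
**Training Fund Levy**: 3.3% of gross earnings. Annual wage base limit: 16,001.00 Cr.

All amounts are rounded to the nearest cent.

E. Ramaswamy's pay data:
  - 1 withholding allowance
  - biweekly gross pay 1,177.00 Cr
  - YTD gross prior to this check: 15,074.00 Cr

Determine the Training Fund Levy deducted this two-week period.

Training Fund Levy: cap 16,001.00 Cr − YTD 15,074.00 Cr = 927.00 Cr subject; 3.3% × 927.00 Cr = 30.59 Cr

30.59 Cr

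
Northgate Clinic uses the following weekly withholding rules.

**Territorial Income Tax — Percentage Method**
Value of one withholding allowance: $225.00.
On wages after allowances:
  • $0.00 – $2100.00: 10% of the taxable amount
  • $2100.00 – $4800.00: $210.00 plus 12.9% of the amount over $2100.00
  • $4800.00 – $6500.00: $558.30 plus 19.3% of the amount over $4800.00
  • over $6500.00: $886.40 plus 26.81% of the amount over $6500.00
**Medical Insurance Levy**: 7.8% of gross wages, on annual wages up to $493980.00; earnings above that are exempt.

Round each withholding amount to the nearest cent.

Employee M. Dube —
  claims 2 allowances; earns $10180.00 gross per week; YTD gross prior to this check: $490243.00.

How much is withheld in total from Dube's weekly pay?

Territorial Income Tax: taxable = $10180.00 − 2×$225.00 = $9730.00
  $886.40 + 26.81% × ($9730.00 − $6500.00) = $886.40 + 26.81% × $3230.00 = $1752.36
Medical Insurance Levy: cap $493980.00 − YTD $490243.00 = $3737.00 subject; 7.8% × $3737.00 = $291.49
Total: $1752.36 + $291.49 = $2043.85

$2043.85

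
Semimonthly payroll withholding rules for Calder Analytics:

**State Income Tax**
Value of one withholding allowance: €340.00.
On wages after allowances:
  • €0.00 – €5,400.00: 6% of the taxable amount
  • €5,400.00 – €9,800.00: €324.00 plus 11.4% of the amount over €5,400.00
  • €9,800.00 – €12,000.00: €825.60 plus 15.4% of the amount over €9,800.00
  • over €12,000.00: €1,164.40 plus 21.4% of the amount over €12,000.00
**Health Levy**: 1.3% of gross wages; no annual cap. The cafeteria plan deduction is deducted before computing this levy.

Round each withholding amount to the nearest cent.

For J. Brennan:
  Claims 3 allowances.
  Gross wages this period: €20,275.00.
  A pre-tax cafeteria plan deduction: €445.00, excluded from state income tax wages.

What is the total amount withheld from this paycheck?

€2,879.53

State Income Tax: taxable = €20,275.00 − €445.00 − 3×€340.00 = €18,810.00
  €1,164.40 + 21.4% × (€18,810.00 − €12,000.00) = €1,164.40 + 21.4% × €6,810.00 = €2,621.74
Health Levy: 1.3% × €19,830.00 = €257.79
Total: €2,621.74 + €257.79 = €2,879.53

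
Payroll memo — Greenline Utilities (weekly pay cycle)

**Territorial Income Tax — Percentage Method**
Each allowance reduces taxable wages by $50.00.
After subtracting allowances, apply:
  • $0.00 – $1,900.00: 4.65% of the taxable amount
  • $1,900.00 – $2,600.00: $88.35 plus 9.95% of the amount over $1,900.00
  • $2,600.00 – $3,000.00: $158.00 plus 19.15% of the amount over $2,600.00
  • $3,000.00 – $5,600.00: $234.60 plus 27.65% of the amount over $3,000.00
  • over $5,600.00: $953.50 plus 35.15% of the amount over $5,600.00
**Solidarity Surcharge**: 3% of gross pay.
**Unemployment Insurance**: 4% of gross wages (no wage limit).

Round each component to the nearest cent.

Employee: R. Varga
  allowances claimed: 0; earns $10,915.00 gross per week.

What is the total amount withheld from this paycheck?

$3,585.77

Territorial Income Tax: taxable = $10,915.00
  $953.50 + 35.15% × ($10,915.00 − $5,600.00) = $953.50 + 35.15% × $5,315.00 = $2,821.72
Solidarity Surcharge: 3% × $10,915.00 = $327.45
Unemployment Insurance: 4% × $10,915.00 = $436.60
Total: $2,821.72 + $327.45 + $436.60 = $3,585.77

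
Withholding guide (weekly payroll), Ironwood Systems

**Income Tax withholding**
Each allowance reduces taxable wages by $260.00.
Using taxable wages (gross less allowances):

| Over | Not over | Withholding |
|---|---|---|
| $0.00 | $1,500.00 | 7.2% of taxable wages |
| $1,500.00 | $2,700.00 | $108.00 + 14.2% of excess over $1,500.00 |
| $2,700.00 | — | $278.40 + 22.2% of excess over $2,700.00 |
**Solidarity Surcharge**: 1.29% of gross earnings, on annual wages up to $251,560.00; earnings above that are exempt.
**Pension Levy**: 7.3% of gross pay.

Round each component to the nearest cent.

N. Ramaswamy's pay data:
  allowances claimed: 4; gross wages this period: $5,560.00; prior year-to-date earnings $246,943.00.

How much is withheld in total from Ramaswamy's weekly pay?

Income Tax: taxable = $5,560.00 − 4×$260.00 = $4,520.00
  $278.40 + 22.2% × ($4,520.00 − $2,700.00) = $278.40 + 22.2% × $1,820.00 = $682.44
Solidarity Surcharge: cap $251,560.00 − YTD $246,943.00 = $4,617.00 subject; 1.29% × $4,617.00 = $59.56
Pension Levy: 7.3% × $5,560.00 = $405.88
Total: $682.44 + $59.56 + $405.88 = $1,147.88

$1,147.88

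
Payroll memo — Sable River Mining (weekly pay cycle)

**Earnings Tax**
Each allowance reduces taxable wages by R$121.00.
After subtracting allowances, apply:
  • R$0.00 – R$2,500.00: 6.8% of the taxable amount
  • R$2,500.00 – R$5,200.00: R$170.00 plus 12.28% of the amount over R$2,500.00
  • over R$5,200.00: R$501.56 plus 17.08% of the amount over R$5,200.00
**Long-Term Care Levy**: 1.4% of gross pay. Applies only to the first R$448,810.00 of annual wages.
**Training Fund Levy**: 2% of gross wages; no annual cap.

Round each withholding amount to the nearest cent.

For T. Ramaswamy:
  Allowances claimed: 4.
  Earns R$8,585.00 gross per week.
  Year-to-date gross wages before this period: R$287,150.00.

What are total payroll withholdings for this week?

R$1,288.94

Earnings Tax: taxable = R$8,585.00 − 4×R$121.00 = R$8,101.00
  R$501.56 + 17.08% × (R$8,101.00 − R$5,200.00) = R$501.56 + 17.08% × R$2,901.00 = R$997.05
Long-Term Care Levy: 1.4% × R$8,585.00 = R$120.19
Training Fund Levy: 2% × R$8,585.00 = R$171.70
Total: R$997.05 + R$120.19 + R$171.70 = R$1,288.94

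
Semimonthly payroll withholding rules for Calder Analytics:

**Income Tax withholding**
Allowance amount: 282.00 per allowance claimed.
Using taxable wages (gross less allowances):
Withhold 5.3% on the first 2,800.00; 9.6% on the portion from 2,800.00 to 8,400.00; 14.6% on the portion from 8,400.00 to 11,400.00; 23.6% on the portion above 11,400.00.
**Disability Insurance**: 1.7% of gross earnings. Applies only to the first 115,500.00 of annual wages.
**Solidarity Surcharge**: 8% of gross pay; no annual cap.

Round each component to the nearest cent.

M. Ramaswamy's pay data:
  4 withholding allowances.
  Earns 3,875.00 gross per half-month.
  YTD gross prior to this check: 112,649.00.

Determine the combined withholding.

504.06

Income Tax: taxable = 3,875.00 − 4×282.00 = 2,747.00
  5.3% × 2,747.00 = 145.59
Disability Insurance: cap 115,500.00 − YTD 112,649.00 = 2,851.00 subject; 1.7% × 2,851.00 = 48.47
Solidarity Surcharge: 8% × 3,875.00 = 310.00
Total: 145.59 + 48.47 + 310.00 = 504.06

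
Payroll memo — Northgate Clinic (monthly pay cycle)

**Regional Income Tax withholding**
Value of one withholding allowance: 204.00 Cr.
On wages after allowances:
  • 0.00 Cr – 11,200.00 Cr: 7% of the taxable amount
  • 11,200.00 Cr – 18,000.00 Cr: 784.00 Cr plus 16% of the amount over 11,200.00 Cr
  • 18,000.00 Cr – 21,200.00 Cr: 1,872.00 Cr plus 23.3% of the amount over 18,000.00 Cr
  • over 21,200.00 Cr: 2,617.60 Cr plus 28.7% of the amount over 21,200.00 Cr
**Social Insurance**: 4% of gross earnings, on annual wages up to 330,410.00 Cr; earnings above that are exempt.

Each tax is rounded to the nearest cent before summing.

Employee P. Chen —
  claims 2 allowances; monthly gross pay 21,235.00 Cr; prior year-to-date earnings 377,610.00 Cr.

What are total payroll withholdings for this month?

2,530.69 Cr

Regional Income Tax: taxable = 21,235.00 Cr − 2×204.00 Cr = 20,827.00 Cr
  1,872.00 Cr + 23.3% × (20,827.00 Cr − 18,000.00 Cr) = 1,872.00 Cr + 23.3% × 2,827.00 Cr = 2,530.69 Cr
Social Insurance: YTD 377,610.00 Cr ≥ cap 330,410.00 Cr → 0.00 Cr
Total: 2,530.69 Cr + 0.00 Cr = 2,530.69 Cr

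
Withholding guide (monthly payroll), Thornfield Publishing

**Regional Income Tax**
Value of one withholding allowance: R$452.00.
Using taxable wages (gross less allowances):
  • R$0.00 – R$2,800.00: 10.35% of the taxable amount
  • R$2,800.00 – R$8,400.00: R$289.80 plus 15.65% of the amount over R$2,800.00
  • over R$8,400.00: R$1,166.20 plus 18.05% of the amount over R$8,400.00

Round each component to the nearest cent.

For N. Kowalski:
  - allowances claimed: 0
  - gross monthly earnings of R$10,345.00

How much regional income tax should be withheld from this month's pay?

R$1,517.27

Regional Income Tax: taxable = R$10,345.00
  R$1,166.20 + 18.05% × (R$10,345.00 − R$8,400.00) = R$1,166.20 + 18.05% × R$1,945.00 = R$1,517.27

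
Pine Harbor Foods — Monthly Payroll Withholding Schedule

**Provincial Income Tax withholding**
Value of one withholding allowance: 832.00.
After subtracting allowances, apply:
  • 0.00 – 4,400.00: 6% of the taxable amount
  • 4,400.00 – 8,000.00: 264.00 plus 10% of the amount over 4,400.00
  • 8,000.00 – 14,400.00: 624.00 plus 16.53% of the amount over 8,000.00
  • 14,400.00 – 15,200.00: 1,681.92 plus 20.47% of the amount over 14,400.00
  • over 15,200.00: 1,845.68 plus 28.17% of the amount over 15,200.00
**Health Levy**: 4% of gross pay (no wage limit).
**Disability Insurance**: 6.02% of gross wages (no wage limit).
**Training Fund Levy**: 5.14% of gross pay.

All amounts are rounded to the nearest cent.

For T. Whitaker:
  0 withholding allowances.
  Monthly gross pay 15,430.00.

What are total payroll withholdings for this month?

Provincial Income Tax: taxable = 15,430.00
  1,845.68 + 28.17% × (15,430.00 − 15,200.00) = 1,845.68 + 28.17% × 230.00 = 1,910.47
Health Levy: 4% × 15,430.00 = 617.20
Disability Insurance: 6.02% × 15,430.00 = 928.89
Training Fund Levy: 5.14% × 15,430.00 = 793.10
Total: 1,910.47 + 617.20 + 928.89 + 793.10 = 4,249.66

4,249.66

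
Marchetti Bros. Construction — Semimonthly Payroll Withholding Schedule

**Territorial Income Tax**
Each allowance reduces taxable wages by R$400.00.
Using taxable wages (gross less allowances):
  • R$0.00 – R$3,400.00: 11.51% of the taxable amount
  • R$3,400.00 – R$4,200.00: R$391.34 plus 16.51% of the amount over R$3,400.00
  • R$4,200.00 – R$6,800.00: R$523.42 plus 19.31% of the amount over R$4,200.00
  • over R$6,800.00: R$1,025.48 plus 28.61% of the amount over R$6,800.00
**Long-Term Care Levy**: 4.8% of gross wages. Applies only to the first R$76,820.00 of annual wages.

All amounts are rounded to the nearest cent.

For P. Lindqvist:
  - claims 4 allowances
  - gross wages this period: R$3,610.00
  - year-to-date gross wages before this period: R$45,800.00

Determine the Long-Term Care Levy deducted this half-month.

Long-Term Care Levy: 4.8% × R$3,610.00 = R$173.28

R$173.28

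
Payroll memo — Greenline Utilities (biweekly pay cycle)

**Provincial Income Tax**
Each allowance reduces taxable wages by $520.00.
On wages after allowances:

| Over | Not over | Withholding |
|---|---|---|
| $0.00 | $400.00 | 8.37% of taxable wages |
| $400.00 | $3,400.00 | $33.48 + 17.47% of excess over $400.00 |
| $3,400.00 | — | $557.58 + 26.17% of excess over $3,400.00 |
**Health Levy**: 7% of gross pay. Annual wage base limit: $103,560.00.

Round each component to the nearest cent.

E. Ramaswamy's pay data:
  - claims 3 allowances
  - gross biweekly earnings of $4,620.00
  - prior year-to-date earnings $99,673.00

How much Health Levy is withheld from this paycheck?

Health Levy: cap $103,560.00 − YTD $99,673.00 = $3,887.00 subject; 7% × $3,887.00 = $272.09

$272.09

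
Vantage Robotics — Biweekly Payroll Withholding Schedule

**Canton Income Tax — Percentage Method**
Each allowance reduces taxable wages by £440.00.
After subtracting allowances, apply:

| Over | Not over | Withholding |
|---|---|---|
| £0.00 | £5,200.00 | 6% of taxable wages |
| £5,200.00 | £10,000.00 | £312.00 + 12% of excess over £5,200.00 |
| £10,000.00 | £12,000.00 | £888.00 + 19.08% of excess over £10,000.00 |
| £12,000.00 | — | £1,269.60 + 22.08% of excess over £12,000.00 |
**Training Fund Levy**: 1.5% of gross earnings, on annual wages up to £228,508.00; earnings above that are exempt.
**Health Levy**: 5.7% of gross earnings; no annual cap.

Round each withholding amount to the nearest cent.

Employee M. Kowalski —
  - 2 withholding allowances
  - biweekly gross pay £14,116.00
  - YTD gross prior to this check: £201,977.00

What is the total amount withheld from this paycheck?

£2,558.86

Canton Income Tax: taxable = £14,116.00 − 2×£440.00 = £13,236.00
  £1,269.60 + 22.08% × (£13,236.00 − £12,000.00) = £1,269.60 + 22.08% × £1,236.00 = £1,542.51
Training Fund Levy: 1.5% × £14,116.00 = £211.74
Health Levy: 5.7% × £14,116.00 = £804.61
Total: £1,542.51 + £211.74 + £804.61 = £2,558.86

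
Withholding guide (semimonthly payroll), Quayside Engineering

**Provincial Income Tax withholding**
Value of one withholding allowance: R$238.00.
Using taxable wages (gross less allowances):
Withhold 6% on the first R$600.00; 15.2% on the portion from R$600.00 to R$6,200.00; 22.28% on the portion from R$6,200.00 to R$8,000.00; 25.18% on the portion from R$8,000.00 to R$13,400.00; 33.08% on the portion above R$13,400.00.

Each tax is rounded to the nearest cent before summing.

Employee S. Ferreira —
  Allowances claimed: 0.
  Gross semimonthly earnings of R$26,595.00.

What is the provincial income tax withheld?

R$7,012.87

Provincial Income Tax: taxable = R$26,595.00
  R$2,647.96 + 33.08% × (R$26,595.00 − R$13,400.00) = R$2,647.96 + 33.08% × R$13,195.00 = R$7,012.87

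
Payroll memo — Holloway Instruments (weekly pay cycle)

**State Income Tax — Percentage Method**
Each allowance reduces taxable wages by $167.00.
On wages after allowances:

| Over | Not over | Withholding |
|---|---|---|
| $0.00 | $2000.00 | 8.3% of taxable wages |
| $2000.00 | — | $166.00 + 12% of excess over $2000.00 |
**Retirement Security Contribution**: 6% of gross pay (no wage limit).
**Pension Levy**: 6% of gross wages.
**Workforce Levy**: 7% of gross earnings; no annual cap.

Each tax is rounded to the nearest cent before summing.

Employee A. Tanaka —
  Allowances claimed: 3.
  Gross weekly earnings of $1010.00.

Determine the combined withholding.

$234.15

State Income Tax: taxable = $1010.00 − 3×$167.00 = $509.00
  8.3% × $509.00 = $42.25
Retirement Security Contribution: 6% × $1010.00 = $60.60
Pension Levy: 6% × $1010.00 = $60.60
Workforce Levy: 7% × $1010.00 = $70.70
Total: $42.25 + $60.60 + $60.60 + $70.70 = $234.15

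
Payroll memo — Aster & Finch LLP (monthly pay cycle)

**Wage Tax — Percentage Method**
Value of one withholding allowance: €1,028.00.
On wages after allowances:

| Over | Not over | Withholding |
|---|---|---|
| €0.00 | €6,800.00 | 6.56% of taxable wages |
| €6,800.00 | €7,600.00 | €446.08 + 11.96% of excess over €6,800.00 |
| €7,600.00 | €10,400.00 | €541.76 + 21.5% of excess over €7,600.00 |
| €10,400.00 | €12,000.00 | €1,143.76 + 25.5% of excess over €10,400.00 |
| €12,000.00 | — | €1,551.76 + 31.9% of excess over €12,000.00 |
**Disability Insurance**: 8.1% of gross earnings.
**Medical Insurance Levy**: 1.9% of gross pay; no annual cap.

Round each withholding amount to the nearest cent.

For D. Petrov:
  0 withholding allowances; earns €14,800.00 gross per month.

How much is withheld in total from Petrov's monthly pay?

Wage Tax: taxable = €14,800.00
  €1,551.76 + 31.9% × (€14,800.00 − €12,000.00) = €1,551.76 + 31.9% × €2,800.00 = €2,444.96
Disability Insurance: 8.1% × €14,800.00 = €1,198.80
Medical Insurance Levy: 1.9% × €14,800.00 = €281.20
Total: €2,444.96 + €1,198.80 + €281.20 = €3,924.96

€3,924.96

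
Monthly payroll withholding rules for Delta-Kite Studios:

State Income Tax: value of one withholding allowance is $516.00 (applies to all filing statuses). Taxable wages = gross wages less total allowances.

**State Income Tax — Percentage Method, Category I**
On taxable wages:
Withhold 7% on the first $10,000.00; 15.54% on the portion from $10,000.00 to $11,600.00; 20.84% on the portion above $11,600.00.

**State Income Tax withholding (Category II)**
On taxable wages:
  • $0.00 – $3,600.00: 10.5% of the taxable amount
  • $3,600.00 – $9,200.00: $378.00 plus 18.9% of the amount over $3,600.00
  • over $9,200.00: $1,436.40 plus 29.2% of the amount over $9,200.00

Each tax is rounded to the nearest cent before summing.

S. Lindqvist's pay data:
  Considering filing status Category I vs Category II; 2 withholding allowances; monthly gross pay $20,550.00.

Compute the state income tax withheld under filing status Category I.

State Income Tax (Category I): taxable = $20,550.00 − 2×$516.00 = $19,518.00
  $948.64 + 20.84% × ($19,518.00 − $11,600.00) = $948.64 + 20.84% × $7,918.00 = $2,598.75

$2,598.75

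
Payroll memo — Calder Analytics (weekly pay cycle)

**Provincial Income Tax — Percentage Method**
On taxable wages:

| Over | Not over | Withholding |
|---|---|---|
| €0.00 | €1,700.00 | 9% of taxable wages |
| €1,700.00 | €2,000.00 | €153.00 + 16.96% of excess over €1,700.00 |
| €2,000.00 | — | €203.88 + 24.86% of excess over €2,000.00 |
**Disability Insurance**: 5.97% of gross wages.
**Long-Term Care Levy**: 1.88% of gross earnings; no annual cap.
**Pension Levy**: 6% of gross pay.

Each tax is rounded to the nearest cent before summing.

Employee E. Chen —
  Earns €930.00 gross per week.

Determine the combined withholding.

Provincial Income Tax: taxable = €930.00
  9% × €930.00 = €83.70
Disability Insurance: 5.97% × €930.00 = €55.52
Long-Term Care Levy: 1.88% × €930.00 = €17.48
Pension Levy: 6% × €930.00 = €55.80
Total: €83.70 + €55.52 + €17.48 + €55.80 = €212.50

€212.50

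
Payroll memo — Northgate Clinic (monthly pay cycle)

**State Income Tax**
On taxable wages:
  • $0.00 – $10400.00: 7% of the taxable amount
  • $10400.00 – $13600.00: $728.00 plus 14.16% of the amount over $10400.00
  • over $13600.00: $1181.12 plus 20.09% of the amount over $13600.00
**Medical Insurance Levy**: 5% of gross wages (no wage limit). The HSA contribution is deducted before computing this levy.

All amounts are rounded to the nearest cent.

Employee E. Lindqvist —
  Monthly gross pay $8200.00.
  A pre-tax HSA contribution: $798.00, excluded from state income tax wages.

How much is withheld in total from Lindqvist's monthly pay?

$888.24

State Income Tax: taxable = $8200.00 − $798.00 = $7402.00
  7% × $7402.00 = $518.14
Medical Insurance Levy: 5% × $7402.00 = $370.10
Total: $518.14 + $370.10 = $888.24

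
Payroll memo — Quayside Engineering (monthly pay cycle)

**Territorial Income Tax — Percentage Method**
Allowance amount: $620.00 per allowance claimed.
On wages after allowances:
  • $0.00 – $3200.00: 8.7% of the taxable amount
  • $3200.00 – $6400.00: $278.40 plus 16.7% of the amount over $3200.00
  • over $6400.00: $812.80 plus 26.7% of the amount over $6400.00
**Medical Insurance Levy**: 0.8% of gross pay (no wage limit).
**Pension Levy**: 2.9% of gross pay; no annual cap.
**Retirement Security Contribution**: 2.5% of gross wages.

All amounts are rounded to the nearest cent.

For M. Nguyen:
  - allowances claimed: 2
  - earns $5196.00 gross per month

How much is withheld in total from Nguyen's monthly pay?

Territorial Income Tax: taxable = $5196.00 − 2×$620.00 = $3956.00
  $278.40 + 16.7% × ($3956.00 − $3200.00) = $278.40 + 16.7% × $756.00 = $404.65
Medical Insurance Levy: 0.8% × $5196.00 = $41.57
Pension Levy: 2.9% × $5196.00 = $150.68
Retirement Security Contribution: 2.5% × $5196.00 = $129.90
Total: $404.65 + $41.57 + $150.68 + $129.90 = $726.80

$726.80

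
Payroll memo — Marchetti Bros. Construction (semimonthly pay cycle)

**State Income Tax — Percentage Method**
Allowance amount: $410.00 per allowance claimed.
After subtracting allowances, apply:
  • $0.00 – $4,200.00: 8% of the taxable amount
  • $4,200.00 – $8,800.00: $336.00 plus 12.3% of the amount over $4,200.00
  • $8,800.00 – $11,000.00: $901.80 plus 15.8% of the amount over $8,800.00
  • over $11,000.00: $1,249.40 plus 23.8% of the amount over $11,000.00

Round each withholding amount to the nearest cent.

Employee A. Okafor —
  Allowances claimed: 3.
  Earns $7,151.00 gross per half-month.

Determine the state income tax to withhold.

State Income Tax: taxable = $7,151.00 − 3×$410.00 = $5,921.00
  $336.00 + 12.3% × ($5,921.00 − $4,200.00) = $336.00 + 12.3% × $1,721.00 = $547.68

$547.68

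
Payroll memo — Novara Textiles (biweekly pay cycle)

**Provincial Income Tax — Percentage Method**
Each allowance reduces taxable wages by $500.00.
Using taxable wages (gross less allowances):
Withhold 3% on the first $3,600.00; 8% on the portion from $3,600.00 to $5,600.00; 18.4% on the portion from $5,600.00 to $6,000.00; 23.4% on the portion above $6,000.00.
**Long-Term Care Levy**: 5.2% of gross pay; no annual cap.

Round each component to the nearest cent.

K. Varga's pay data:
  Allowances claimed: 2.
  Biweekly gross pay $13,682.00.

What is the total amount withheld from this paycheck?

$2,616.65

Provincial Income Tax: taxable = $13,682.00 − 2×$500.00 = $12,682.00
  $341.60 + 23.4% × ($12,682.00 − $6,000.00) = $341.60 + 23.4% × $6,682.00 = $1,905.19
Long-Term Care Levy: 5.2% × $13,682.00 = $711.46
Total: $1,905.19 + $711.46 = $2,616.65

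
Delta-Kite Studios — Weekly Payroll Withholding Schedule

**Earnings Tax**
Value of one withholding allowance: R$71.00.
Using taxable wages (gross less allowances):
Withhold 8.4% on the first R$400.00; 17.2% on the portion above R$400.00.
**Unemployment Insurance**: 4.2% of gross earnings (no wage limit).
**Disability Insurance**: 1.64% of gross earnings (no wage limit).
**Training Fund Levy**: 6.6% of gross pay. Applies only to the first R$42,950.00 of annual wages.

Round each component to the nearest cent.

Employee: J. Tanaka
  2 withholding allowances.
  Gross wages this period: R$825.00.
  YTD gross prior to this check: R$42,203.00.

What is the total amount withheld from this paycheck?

Earnings Tax: taxable = R$825.00 − 2×R$71.00 = R$683.00
  R$33.60 + 17.2% × (R$683.00 − R$400.00) = R$33.60 + 17.2% × R$283.00 = R$82.28
Unemployment Insurance: 4.2% × R$825.00 = R$34.65
Disability Insurance: 1.64% × R$825.00 = R$13.53
Training Fund Levy: cap R$42,950.00 − YTD R$42,203.00 = R$747.00 subject; 6.6% × R$747.00 = R$49.30
Total: R$82.28 + R$34.65 + R$13.53 + R$49.30 = R$179.76

R$179.76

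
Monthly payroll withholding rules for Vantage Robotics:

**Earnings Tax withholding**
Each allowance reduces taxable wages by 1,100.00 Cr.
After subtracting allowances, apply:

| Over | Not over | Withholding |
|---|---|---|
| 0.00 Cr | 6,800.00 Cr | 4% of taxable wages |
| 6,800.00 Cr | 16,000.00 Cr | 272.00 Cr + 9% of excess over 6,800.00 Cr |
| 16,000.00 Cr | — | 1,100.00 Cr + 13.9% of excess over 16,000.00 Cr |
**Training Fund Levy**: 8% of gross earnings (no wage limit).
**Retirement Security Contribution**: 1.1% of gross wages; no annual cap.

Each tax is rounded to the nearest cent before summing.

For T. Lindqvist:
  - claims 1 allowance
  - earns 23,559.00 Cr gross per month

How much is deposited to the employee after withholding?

19,417.33 Cr

Earnings Tax: taxable = 23,559.00 Cr − 1×1,100.00 Cr = 22,459.00 Cr
  1,100.00 Cr + 13.9% × (22,459.00 Cr − 16,000.00 Cr) = 1,100.00 Cr + 13.9% × 6,459.00 Cr = 1,997.80 Cr
Training Fund Levy: 8% × 23,559.00 Cr = 1,884.72 Cr
Retirement Security Contribution: 1.1% × 23,559.00 Cr = 259.15 Cr
Total withheld: 1,997.80 Cr + 1,884.72 Cr + 259.15 Cr = 4,141.67 Cr
Net pay: 23,559.00 Cr − 4,141.67 Cr = 19,417.33 Cr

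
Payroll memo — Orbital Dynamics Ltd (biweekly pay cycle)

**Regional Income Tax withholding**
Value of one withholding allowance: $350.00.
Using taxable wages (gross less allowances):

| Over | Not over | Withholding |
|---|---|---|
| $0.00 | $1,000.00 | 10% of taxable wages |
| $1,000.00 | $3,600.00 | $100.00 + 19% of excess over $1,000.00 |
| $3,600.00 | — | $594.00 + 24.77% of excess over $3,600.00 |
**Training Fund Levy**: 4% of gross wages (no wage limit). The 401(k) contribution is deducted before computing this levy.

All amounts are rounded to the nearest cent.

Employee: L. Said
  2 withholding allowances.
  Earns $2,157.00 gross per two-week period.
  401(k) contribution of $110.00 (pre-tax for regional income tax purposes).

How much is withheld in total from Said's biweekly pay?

Regional Income Tax: taxable = $2,157.00 − $110.00 − 2×$350.00 = $1,347.00
  $100.00 + 19% × ($1,347.00 − $1,000.00) = $100.00 + 19% × $347.00 = $165.93
Training Fund Levy: 4% × $2,047.00 = $81.88
Total: $165.93 + $81.88 = $247.81

$247.81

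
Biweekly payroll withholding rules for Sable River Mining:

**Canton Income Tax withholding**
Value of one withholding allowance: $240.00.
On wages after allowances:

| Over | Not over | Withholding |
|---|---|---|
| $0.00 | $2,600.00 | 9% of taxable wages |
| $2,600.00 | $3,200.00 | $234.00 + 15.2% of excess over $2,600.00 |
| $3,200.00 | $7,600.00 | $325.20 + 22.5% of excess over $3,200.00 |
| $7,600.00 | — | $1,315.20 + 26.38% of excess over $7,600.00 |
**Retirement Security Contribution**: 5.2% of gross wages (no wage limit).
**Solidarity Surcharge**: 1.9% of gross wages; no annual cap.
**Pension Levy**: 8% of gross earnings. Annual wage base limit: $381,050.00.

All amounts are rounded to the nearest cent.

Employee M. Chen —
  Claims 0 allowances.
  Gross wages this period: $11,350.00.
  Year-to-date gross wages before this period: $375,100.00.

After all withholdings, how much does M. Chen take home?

$7,763.70

Canton Income Tax: taxable = $11,350.00
  $1,315.20 + 26.38% × ($11,350.00 − $7,600.00) = $1,315.20 + 26.38% × $3,750.00 = $2,304.45
Retirement Security Contribution: 5.2% × $11,350.00 = $590.20
Solidarity Surcharge: 1.9% × $11,350.00 = $215.65
Pension Levy: cap $381,050.00 − YTD $375,100.00 = $5,950.00 subject; 8% × $5,950.00 = $476.00
Total withheld: $2,304.45 + $590.20 + $215.65 + $476.00 = $3,586.30
Net pay: $11,350.00 − $3,586.30 = $7,763.70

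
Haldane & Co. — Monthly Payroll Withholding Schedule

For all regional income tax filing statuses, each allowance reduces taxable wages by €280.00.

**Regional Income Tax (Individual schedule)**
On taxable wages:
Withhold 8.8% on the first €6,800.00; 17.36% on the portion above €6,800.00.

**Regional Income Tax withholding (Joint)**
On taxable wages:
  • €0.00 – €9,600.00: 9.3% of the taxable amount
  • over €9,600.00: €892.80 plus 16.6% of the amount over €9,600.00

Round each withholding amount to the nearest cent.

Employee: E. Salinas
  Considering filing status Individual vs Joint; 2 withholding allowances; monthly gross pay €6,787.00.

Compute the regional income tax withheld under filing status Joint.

€579.11

Regional Income Tax (Joint): taxable = €6,787.00 − 2×€280.00 = €6,227.00
  9.3% × €6,227.00 = €579.11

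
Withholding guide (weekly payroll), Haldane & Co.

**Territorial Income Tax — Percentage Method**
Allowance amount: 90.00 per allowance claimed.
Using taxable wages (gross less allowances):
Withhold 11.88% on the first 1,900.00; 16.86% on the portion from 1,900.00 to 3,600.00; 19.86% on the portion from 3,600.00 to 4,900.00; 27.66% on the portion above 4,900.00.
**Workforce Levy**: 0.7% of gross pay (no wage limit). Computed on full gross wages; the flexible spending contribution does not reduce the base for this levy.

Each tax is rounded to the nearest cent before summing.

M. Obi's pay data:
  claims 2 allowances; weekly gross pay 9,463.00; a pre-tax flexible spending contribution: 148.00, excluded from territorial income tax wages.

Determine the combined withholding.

2,008.16

Territorial Income Tax: taxable = 9,463.00 − 148.00 − 2×90.00 = 9,135.00
  770.52 + 27.66% × (9,135.00 − 4,900.00) = 770.52 + 27.66% × 4,235.00 = 1,941.92
Workforce Levy: 0.7% × 9,463.00 = 66.24
Total: 1,941.92 + 66.24 = 2,008.16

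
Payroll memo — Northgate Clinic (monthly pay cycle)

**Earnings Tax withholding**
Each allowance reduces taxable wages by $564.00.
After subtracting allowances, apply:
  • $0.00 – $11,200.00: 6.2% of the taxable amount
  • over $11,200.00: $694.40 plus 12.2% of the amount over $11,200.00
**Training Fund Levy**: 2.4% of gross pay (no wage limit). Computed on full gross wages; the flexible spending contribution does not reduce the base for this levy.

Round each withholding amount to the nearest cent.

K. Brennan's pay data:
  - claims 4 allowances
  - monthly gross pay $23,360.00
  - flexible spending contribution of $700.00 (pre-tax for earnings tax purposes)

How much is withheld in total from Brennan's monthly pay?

Earnings Tax: taxable = $23,360.00 − $700.00 − 4×$564.00 = $20,404.00
  $694.40 + 12.2% × ($20,404.00 − $11,200.00) = $694.40 + 12.2% × $9,204.00 = $1,817.29
Training Fund Levy: 2.4% × $23,360.00 = $560.64
Total: $1,817.29 + $560.64 = $2,377.93

$2,377.93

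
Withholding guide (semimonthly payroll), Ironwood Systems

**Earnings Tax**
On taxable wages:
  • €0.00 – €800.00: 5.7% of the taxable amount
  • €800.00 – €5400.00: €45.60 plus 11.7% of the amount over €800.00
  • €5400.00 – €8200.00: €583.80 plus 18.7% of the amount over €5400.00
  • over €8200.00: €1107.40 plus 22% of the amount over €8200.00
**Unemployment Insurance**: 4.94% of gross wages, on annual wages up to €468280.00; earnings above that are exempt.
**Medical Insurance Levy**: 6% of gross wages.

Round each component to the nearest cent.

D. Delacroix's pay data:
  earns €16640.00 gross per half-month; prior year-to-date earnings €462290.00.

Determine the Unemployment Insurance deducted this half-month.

Unemployment Insurance: cap €468280.00 − YTD €462290.00 = €5990.00 subject; 4.94% × €5990.00 = €295.91

€295.91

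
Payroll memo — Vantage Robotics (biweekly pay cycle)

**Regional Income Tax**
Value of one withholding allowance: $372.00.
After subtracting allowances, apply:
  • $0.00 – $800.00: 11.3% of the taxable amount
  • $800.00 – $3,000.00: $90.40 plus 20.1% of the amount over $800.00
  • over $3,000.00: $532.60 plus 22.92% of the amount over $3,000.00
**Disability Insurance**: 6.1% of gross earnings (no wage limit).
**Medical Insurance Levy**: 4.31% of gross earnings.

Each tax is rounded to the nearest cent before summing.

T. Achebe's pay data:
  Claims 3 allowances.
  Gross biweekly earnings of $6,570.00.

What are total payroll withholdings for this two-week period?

Regional Income Tax: taxable = $6,570.00 − 3×$372.00 = $5,454.00
  $532.60 + 22.92% × ($5,454.00 − $3,000.00) = $532.60 + 22.92% × $2,454.00 = $1,095.06
Disability Insurance: 6.1% × $6,570.00 = $400.77
Medical Insurance Levy: 4.31% × $6,570.00 = $283.17
Total: $1,095.06 + $400.77 + $283.17 = $1,779.00

$1,779.00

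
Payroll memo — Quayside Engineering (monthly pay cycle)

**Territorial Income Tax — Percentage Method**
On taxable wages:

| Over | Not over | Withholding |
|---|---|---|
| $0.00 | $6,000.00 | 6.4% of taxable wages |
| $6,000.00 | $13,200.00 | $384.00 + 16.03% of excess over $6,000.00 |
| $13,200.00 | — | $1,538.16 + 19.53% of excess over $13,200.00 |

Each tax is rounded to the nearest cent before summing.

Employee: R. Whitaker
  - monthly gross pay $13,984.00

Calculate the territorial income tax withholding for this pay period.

$1,691.28

Territorial Income Tax: taxable = $13,984.00
  $1,538.16 + 19.53% × ($13,984.00 − $13,200.00) = $1,538.16 + 19.53% × $784.00 = $1,691.28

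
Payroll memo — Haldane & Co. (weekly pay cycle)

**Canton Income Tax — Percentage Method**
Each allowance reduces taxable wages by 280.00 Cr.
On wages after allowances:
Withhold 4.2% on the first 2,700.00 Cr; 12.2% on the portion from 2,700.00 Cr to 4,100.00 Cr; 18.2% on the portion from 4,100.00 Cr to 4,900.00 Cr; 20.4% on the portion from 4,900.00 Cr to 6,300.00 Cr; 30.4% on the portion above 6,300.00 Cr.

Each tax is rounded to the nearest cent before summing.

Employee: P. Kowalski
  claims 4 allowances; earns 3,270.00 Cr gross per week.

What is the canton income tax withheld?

Canton Income Tax: taxable = 3,270.00 Cr − 4×280.00 Cr = 2,150.00 Cr
  4.2% × 2,150.00 Cr = 90.30 Cr

90.30 Cr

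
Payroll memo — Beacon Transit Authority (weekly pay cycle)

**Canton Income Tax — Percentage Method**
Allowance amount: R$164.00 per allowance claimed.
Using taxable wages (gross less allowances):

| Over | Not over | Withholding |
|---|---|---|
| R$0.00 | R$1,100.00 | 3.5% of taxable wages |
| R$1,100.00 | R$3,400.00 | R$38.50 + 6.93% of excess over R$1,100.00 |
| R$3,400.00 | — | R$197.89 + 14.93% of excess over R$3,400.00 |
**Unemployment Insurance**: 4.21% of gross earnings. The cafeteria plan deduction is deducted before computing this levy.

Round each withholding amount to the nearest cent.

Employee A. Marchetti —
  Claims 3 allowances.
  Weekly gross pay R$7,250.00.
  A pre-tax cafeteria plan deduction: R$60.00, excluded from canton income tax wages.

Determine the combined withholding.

Canton Income Tax: taxable = R$7,250.00 − R$60.00 − 3×R$164.00 = R$6,698.00
  R$197.89 + 14.93% × (R$6,698.00 − R$3,400.00) = R$197.89 + 14.93% × R$3,298.00 = R$690.28
Unemployment Insurance: 4.21% × R$7,190.00 = R$302.70
Total: R$690.28 + R$302.70 = R$992.98

R$992.98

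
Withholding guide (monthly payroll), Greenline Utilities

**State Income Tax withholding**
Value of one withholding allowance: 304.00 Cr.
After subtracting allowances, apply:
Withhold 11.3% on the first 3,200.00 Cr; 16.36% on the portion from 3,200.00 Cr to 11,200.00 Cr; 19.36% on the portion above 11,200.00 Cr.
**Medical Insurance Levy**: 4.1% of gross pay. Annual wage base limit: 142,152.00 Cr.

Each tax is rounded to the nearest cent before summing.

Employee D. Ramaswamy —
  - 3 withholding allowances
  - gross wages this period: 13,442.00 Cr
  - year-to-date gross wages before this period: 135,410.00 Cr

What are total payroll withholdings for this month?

2,204.31 Cr

State Income Tax: taxable = 13,442.00 Cr − 3×304.00 Cr = 12,530.00 Cr
  1,670.40 Cr + 19.36% × (12,530.00 Cr − 11,200.00 Cr) = 1,670.40 Cr + 19.36% × 1,330.00 Cr = 1,927.89 Cr
Medical Insurance Levy: cap 142,152.00 Cr − YTD 135,410.00 Cr = 6,742.00 Cr subject; 4.1% × 6,742.00 Cr = 276.42 Cr
Total: 1,927.89 Cr + 276.42 Cr = 2,204.31 Cr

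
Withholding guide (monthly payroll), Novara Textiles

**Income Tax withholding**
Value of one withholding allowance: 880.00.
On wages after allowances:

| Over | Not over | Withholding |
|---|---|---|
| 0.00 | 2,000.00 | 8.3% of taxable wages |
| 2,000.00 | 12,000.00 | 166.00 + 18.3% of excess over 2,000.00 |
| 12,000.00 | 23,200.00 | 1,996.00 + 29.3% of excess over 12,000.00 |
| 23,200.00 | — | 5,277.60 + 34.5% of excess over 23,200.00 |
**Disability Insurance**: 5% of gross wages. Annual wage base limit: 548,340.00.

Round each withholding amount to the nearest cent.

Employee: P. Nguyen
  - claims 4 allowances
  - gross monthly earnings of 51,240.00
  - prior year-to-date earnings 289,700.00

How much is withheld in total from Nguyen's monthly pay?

Income Tax: taxable = 51,240.00 − 4×880.00 = 47,720.00
  5,277.60 + 34.5% × (47,720.00 − 23,200.00) = 5,277.60 + 34.5% × 24,520.00 = 13,737.00
Disability Insurance: 5% × 51,240.00 = 2,562.00
Total: 13,737.00 + 2,562.00 = 16,299.00

16,299.00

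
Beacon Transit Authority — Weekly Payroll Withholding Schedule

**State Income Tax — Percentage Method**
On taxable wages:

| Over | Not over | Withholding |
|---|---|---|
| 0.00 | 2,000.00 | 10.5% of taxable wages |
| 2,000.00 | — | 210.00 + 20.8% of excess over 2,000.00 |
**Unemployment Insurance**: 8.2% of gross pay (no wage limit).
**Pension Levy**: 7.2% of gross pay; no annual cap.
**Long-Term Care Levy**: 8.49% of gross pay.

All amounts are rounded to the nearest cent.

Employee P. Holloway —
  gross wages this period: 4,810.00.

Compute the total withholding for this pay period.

1,943.59

State Income Tax: taxable = 4,810.00
  210.00 + 20.8% × (4,810.00 − 2,000.00) = 210.00 + 20.8% × 2,810.00 = 794.48
Unemployment Insurance: 8.2% × 4,810.00 = 394.42
Pension Levy: 7.2% × 4,810.00 = 346.32
Long-Term Care Levy: 8.49% × 4,810.00 = 408.37
Total: 794.48 + 394.42 + 346.32 + 408.37 = 1,943.59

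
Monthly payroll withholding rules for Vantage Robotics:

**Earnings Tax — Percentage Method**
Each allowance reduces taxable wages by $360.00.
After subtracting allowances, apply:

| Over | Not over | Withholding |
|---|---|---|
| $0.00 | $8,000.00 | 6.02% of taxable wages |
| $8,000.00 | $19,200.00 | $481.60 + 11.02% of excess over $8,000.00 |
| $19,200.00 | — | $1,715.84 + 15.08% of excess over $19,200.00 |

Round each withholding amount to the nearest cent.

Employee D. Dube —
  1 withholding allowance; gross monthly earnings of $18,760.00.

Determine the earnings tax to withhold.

Earnings Tax: taxable = $18,760.00 − 1×$360.00 = $18,400.00
  $481.60 + 11.02% × ($18,400.00 − $8,000.00) = $481.60 + 11.02% × $10,400.00 = $1,627.68

$1,627.68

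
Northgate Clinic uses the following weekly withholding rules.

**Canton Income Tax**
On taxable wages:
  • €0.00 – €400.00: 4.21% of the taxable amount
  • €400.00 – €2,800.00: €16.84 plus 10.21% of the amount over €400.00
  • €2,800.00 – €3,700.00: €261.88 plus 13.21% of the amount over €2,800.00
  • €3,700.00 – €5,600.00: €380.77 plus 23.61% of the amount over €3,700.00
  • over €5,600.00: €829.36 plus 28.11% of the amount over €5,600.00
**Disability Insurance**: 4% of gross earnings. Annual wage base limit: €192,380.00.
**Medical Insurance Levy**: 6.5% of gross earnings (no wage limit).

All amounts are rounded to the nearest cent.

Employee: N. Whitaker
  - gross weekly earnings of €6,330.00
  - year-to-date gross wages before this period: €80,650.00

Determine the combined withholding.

€1,699.21

Canton Income Tax: taxable = €6,330.00
  €829.36 + 28.11% × (€6,330.00 − €5,600.00) = €829.36 + 28.11% × €730.00 = €1,034.56
Disability Insurance: 4% × €6,330.00 = €253.20
Medical Insurance Levy: 6.5% × €6,330.00 = €411.45
Total: €1,034.56 + €253.20 + €411.45 = €1,699.21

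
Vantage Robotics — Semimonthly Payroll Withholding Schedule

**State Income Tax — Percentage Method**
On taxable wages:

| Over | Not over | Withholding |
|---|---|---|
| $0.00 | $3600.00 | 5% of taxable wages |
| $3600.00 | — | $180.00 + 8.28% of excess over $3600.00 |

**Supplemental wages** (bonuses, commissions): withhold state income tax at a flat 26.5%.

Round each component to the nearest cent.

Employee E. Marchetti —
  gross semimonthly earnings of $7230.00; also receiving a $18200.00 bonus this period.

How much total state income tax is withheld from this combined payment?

$5303.56

State Income Tax: taxable = $7230.00
  $180.00 + 8.28% × ($7230.00 − $3600.00) = $180.00 + 8.28% × $3630.00 = $480.56
Supplemental (26.5% flat on bonus): 26.5% × $18200.00 = $4823.00
Total state income tax: $480.56 + $4823.00 = $5303.56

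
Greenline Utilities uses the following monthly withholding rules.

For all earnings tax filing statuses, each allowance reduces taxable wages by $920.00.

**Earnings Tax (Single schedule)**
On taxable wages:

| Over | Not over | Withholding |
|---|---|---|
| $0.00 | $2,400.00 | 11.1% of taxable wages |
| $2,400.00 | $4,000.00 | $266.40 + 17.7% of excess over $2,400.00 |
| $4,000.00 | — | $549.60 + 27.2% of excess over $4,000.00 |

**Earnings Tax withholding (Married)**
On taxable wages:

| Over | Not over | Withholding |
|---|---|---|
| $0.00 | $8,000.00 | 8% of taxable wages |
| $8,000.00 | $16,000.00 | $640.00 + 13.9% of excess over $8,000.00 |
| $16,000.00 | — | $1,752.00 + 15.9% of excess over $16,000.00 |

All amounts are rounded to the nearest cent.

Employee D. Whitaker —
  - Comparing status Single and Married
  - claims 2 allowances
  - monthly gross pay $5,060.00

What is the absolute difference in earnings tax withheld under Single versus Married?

Earnings Tax (Single): taxable = $5,060.00 − 2×$920.00 = $3,220.00
  $266.40 + 17.7% × ($3,220.00 − $2,400.00) = $266.40 + 17.7% × $820.00 = $411.54
Earnings Tax (Married): taxable = $5,060.00 − 2×$920.00 = $3,220.00
  8% × $3,220.00 = $257.60
Difference: |$411.54 − $257.60| = $153.94 (higher under Single)

$153.94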